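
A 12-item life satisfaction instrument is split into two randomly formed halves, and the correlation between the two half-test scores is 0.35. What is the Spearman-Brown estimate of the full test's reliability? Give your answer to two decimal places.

The full test is twice the length of either half (n = 2).
r_full = 2r_hh / (1 + r_hh) = 2 × 0.35 / (1 + 0.35)
r_full = 0.7000 / 1.3500 ≈ 0.5185

0.52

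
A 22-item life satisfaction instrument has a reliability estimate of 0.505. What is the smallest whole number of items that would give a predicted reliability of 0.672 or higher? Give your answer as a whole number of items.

45

n = 0.672 × (1 − 0.505) / [ 0.505 × (1 − 0.672) ]
n = 0.332640 / 0.165640 ≈ 2.0082
Items needed = n × 22 = 2.0082 × 22 ≈ 44.18 → round up to 45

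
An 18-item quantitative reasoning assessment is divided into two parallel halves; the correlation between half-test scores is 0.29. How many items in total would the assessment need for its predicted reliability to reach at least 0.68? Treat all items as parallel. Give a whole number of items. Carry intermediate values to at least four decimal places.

47

r_full = 2(0.29)/(1 + 0.29) = 0.4496
Solve Spearman-Brown for n: n = 0.68(1 − 0.4496) / [0.4496(1 − 0.68)] = 2.6014
Items = 2.6014 × 18 ≈ 46.83 → 47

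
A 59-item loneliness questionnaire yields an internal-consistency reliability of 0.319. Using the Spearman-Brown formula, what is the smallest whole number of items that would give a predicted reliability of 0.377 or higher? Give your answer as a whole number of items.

77

Rearranging the Spearman-Brown formula for n,
n = r_target (1 − r_old) / [ r_old (1 − r_target) ]
n = 0.377 × (1 − 0.319) / [ 0.319 × (1 − 0.377) ]
  = 0.256737 / 0.198737 = 1.2918
Items needed = n × 59 = 1.2918 × 59 ≈ 76.22 → round up to 77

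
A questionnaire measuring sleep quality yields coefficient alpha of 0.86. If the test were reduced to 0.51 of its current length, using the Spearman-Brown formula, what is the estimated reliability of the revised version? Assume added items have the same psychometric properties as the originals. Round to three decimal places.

Apply the Spearman-Brown prophecy formula, r' = nr / [1 + (n − 1)r]:
r_new = 0.51·0.86 / [1 + (0.51 − 1)·0.86]
     = 0.4386 / 0.5786 = 0.7580

0.758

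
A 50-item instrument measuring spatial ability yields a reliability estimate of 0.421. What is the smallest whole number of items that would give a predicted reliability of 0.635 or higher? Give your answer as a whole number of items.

120

n = 0.635(1 − 0.421) / [0.421(1 − 0.635)]
  = 0.367665 / 0.153665 = 2.3926
2.3926 × 50 = 119.63 → 120 items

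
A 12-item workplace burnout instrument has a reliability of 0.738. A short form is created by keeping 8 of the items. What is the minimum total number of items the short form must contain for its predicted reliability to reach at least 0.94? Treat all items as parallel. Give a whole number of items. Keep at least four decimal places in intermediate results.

First, r for the 8-item form: n = 8/12 = 0.6667, so r_8 = 0.6667·0.738/(1 + (0.6667 − 1)·0.738) = 0.6525
Then solve for n' with r_old = 0.6525, r_target = 0.94: n' = 0.94(1 − 0.6525)/[0.6525(1 − 0.94)] = 8.3436
Items = 8.3436 × 8 ≈ 66.75 → 67

67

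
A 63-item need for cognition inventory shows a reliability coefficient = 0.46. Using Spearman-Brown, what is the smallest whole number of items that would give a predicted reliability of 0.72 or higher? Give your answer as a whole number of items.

191

Spearman-Brown solved for the length factor n:
n = r*(1 − r) / [ r (1 − r*) ]
n = 0.72(1 − 0.46) / [0.46(1 − 0.72)]
n = 0.3888 / 0.1288 ≈ 3.0186
Items needed = n × 63 = 3.0186 × 63 ≈ 190.17 → round up to 191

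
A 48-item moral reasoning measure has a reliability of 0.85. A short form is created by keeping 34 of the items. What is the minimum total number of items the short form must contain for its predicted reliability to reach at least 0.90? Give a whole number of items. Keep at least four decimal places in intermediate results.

Short-form reliability: n = 34/48 = 0.7083; r_34 = n·r/(1+(n−1)r) ≈ 0.8005
Length factor from the short form to reach 0.90: n' = 0.90(1 − 0.8005) / [0.8005(1 − 0.90)] ≈ 2.2430
Items = 2.2430 × 34 ≈ 76.26 → 77

77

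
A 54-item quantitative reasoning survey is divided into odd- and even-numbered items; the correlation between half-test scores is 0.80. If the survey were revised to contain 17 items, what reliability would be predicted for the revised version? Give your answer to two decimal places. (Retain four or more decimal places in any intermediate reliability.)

Full-test reliability from the split-half r: r_full = 2(0.80)/(1 + 0.80) = 0.8889
Length factor from 54 to 17 items: n = 17/54 = 0.3148
r_new = n·r_full / (1 + (n − 1)·r_full) = 0.2798 / 0.3909 ≈ 0.7158

0.72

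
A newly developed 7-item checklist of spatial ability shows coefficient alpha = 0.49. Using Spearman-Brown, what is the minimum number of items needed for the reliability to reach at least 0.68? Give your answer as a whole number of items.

Rearranging the Spearman-Brown formula for n,
n = r_target (1 − r_old) / [ r_old (1 − r_target) ]
n = 0.68 × (1 − 0.49) / [ 0.49 × (1 − 0.68) ]
  = 0.3468 / 0.1568 = 2.2117
So the test needs 2.2117 × 7 ≈ 15.48 items; rounding up, 16.

16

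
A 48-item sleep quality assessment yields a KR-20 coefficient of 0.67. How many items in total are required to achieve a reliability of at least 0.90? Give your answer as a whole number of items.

213

n = [0.90 × 0.33] / [0.67 × 0.10]
  = 0.2970 / 0.0670 = 4.4328
4.4328 × 48 = 212.77 → 213 items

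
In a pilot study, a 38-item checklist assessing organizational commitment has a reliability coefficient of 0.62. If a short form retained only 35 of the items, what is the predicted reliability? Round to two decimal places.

Length ratio n = 35/38 = 0.9211
Spearman-Brown: r_new = n·r / (1 + (n − 1)·r)
r_new = 0.9211·0.62 / [1 + (0.9211 − 1)·0.62]
     = 0.5711 / 0.9511 = 0.6005

0.60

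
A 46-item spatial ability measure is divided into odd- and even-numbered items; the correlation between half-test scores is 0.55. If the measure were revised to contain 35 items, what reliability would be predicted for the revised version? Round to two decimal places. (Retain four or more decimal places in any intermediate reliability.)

Spearman-Brown correction (n = 2): r_full = 2·0.55/(1 + 0.55) = 0.7097
Length factor from 46 to 35 items: n = 35/46 = 0.7609
r_new = n·r_full / (1 + (n − 1)·r_full) = 0.5400 / 0.8303 ≈ 0.6504

0.65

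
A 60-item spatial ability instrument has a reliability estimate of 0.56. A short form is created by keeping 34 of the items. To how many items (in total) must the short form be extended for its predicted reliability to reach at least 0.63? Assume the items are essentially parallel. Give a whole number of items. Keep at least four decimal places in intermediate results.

Short-form reliability: n = 34/60 = 0.5667; r_34 = n·r/(1+(n−1)r) ≈ 0.4190
Length factor from the short form to reach 0.63: n' = 0.63(1 − 0.4190) / [0.4190(1 − 0.63)] ≈ 2.3610
Items = 2.3610 × 34 ≈ 80.27 → 81

81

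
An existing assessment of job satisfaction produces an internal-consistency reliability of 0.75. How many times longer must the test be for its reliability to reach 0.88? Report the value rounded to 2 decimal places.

n = 0.88(1 − 0.75) / [0.75(1 − 0.88)]
n = 0.2200 / 0.0900 ≈ 2.4444

2.44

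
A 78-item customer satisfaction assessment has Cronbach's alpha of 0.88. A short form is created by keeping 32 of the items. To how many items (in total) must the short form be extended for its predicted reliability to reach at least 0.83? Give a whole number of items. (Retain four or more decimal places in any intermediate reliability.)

First, r for the 32-item form: n = 32/78 = 0.4103, so r_32 = 0.4103·0.88/(1 + (0.4103 − 1)·0.88) = 0.7506
Then solve for n' with r_old = 0.7506, r_target = 0.83: n' = 0.83(1 − 0.7506)/[0.7506(1 − 0.83)] = 1.6222
Total items = 1.6222 × 32 = 51.91, rounded up to 52.

52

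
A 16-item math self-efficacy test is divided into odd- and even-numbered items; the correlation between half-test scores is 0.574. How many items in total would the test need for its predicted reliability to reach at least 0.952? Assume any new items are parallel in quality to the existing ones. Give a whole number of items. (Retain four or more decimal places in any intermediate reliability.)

r_full = 2(0.574)/(1 + 0.574) = 0.7294
n = r_tgt(1 − r_full) / [r_full(1 − r_tgt)] = 0.952 × 0.2706 / (0.7294 × 0.048) ≈ 7.3580
Items = 7.3580 × 16 ≈ 117.73 → 118

118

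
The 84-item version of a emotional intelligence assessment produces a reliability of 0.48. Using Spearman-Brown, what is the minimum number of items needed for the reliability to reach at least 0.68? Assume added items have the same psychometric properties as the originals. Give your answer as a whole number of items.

194

n = 0.68 × (1 − 0.48) / [ 0.48 × (1 − 0.68) ]
n = 0.3536 / 0.1536 ≈ 2.3021
Items needed = n × 84 = 2.3021 × 84 ≈ 193.38 → round up to 194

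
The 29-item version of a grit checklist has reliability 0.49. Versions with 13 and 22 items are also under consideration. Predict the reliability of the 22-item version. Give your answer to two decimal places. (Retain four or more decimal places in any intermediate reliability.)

0.42

The 13-item form is not needed; work directly from the 29-item form with n = 22/29 = 0.7586.
r_{22} = n·r / (1 + (n − 1)·r) = 0.3717 / 0.8817 ≈ 0.4216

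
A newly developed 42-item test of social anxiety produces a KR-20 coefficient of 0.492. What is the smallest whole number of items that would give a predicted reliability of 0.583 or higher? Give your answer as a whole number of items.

Spearman-Brown solved for the length factor n:
n = r_target (1 − r_old) / [ r_old (1 − r_target) ]
n = 0.583 × (1 − 0.492) / [ 0.492 × (1 − 0.583) ]
  = 0.296164 / 0.205164 = 1.4435
So the test needs 1.4435 × 42 ≈ 60.63 items; rounding up, 61.

61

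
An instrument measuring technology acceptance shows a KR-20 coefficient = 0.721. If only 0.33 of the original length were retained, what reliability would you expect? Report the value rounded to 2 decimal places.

r_new = (0.33 × 0.721) / (1 + (0.33 − 1) × 0.721)
     = 0.2379 / 0.5169 = 0.4602

0.46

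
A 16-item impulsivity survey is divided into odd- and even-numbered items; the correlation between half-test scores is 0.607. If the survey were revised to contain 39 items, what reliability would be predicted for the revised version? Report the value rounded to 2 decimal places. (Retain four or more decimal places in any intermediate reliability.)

First correct the split-half correlation to full-test reliability: r_full = 2 × 0.607 / (1 + 0.607) ≈ 0.7554
Length factor from 16 to 39 items: n = 39/16 = 2.4375
r_new = n·r_full / (1 + (n − 1)·r_full) = 1.8413 / 2.0859 ≈ 0.8827

0.88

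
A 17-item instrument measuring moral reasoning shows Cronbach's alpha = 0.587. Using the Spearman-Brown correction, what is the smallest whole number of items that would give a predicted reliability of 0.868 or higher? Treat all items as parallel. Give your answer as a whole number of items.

n = [0.868 × 0.413] / [0.587 × 0.132]
  = 0.358484 / 0.077484 = 4.6266
So the test needs 4.6266 × 17 ≈ 78.65 items; rounding up, 79.

79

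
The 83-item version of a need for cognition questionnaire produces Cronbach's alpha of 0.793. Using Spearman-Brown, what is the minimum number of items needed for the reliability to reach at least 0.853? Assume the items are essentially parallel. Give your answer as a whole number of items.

n = [0.853 × 0.207] / [0.793 × 0.147]
  = 0.176571 / 0.116571 = 1.5147
1.5147 × 83 = 125.72 → 126 items

126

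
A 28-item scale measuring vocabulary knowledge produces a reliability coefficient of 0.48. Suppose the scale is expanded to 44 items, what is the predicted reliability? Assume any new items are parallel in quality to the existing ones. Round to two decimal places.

0.59

n = 44/28 = 1.5714
r_new = (1.5714 × 0.48) / (1 + (1.5714 − 1) × 0.48)
r_new = 0.7543 / 1.2743 ≈ 0.5919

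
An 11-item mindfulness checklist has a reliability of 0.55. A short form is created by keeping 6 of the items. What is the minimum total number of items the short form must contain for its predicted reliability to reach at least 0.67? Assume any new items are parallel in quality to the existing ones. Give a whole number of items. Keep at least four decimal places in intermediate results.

19

First, r for the 6-item form: n = 6/11 = 0.5455, so r_6 = 0.5455·0.55/(1 + (0.5455 − 1)·0.55) = 0.4000
Then solve for n' with r_old = 0.4000, r_target = 0.67: n' = 0.67(1 − 0.4000)/[0.4000(1 − 0.67)] = 3.0455
Items = 3.0455 × 6 ≈ 18.27 → 19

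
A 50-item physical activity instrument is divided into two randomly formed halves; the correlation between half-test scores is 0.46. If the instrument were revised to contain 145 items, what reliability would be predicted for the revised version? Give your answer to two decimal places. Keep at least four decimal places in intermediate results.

0.83

Spearman-Brown correction (n = 2): r_full = 2·0.46/(1 + 0.46) = 0.6301
Then adjust to 145 items: n = 145/50 = 2.9000
r_new = n·r_full / (1 + (n − 1)·r_full) = 1.8273 / 2.1972 ≈ 0.8316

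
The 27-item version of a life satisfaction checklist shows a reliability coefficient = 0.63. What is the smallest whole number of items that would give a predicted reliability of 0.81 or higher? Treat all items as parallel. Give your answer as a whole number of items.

Spearman-Brown solved for the length factor n:
n = r_target (1 − r_old) / [ r_old (1 − r_target) ]
n = 0.81(1 − 0.63) / [0.63(1 − 0.81)]
  = 0.2997 / 0.1197 = 2.5038
Items needed = n × 27 = 2.5038 × 27 ≈ 67.60 → round up to 68

68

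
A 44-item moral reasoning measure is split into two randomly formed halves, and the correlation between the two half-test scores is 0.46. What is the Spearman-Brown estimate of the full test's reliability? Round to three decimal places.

Apply the Spearman-Brown correction with n = 2:
r_full = 2r_hh / (1 + r_hh) = 2 × 0.46 / (1 + 0.46)
r_full = 0.9200 / 1.4600 ≈ 0.6301

0.630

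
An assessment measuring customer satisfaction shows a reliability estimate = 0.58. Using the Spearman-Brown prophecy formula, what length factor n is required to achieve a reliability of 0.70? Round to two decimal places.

1.69

n = 0.70(1 − 0.58) / [0.58(1 − 0.70)]
  = 0.2940 / 0.1740 = 1.6897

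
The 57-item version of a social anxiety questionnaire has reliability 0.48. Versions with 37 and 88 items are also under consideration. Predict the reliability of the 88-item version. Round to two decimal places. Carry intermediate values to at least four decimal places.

0.59

The 37-item form is not needed; work directly from the 57-item form with n = 88/57 = 1.5439.
r_{88} = n·r / (1 + (n − 1)·r) = 0.7411 / 1.2611 ≈ 0.5877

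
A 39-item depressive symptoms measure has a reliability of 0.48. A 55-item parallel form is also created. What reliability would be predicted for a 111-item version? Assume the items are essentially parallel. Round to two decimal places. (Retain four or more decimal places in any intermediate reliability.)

0.72

Only the ratio of lengths matters: n = 111/39 = 2.8462
r_{111} = n·r / (1 + (n − 1)·r) = 1.3662 / 1.8862 ≈ 0.7243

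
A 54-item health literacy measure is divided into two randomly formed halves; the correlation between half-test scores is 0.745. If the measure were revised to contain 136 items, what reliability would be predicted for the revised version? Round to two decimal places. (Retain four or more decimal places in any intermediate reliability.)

0.94

Spearman-Brown correction (n = 2): r_full = 2·0.745/(1 + 0.745) = 0.8539
Length factor from 54 to 136 items: n = 136/54 = 2.5185
r_new = n·r_full / (1 + (n − 1)·r_full) = 2.1505 / 2.2966 ≈ 0.9364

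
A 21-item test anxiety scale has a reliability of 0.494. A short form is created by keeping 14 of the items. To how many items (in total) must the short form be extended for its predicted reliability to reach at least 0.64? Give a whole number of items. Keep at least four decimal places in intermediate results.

Short-form reliability: n = 14/21 = 0.6667; r_14 = n·r/(1+(n−1)r) ≈ 0.3943
Then solve for n' with r_old = 0.3943, r_target = 0.64: n' = 0.64(1 − 0.3943)/[0.3943(1 − 0.64)] = 2.7309
Items = 2.7309 × 14 ≈ 38.23 → 39

39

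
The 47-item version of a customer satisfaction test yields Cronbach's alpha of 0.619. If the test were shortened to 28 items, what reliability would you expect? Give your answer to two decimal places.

Length ratio n = 28/47 = 0.5957
Spearman-Brown: r_new = n·r / (1 + (n − 1)·r)
r_new = 0.5957·0.619 / [1 + (0.5957 − 1)·0.619]
r_new = 0.3687 / 0.7497 ≈ 0.4918

0.49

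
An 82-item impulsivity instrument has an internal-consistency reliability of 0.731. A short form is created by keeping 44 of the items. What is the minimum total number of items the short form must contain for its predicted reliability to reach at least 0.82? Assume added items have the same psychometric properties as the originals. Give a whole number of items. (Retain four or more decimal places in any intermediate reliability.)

Short-form reliability: n = 44/82 = 0.5366; r_44 = n·r/(1+(n−1)r) ≈ 0.5932
Then solve for n' with r_old = 0.5932, r_target = 0.82: n' = 0.82(1 − 0.5932)/[0.5932(1 − 0.82)] = 3.1241
Total items = 3.1241 × 44 = 137.46, rounded up to 138.

138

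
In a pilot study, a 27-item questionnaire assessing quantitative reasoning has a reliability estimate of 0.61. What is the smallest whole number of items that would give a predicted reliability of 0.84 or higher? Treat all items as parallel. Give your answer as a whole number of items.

n = 0.84 × (1 − 0.61) / [ 0.61 × (1 − 0.84) ]
n = 0.3276 / 0.0976 ≈ 3.3566
So the test needs 3.3566 × 27 ≈ 90.63 items; rounding up, 91.

91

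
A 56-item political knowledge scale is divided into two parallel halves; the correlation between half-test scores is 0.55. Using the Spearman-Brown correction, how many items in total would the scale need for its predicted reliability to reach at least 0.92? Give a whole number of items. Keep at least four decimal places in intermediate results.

264

r_full = 2(0.55)/(1 + 0.55) = 0.7097
Solve Spearman-Brown for n: n = 0.92(1 − 0.7097) / [0.7097(1 − 0.92)] = 4.7040
Required items = 4.7040 × 56 = 263.42, so 264 items.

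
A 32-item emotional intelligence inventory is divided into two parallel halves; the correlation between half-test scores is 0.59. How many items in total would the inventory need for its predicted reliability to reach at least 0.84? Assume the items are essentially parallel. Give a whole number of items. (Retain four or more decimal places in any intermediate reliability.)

Corrected full-test reliability: r_full = 2 × 0.59 / (1 + 0.59) ≈ 0.7421
n = r_tgt(1 − r_full) / [r_full(1 − r_tgt)] = 0.84 × 0.2579 / (0.7421 × 0.16) ≈ 1.8245
Items = 1.8245 × 32 ≈ 58.38 → 59

59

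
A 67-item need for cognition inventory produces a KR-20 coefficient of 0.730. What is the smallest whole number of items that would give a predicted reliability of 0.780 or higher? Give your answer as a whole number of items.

88

Invert Spearman-Brown to solve for n:
n = r*(1 − r) / [ r (1 − r*) ]
n = [0.780 × 0.270] / [0.730 × 0.220]
n = 0.210600 / 0.160600 ≈ 1.3113
1.3113 × 67 = 87.86 → 88 items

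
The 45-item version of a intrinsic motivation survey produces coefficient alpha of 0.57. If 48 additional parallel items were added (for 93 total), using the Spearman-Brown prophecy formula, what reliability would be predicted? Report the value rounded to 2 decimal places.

The new length is 93/45 = 2.0667 times the old.
r_new = (2.0667 × 0.57) / (1 + (2.0667 − 1) × 0.57)
r_new = 1.1780 / 1.6080 ≈ 0.7326

0.73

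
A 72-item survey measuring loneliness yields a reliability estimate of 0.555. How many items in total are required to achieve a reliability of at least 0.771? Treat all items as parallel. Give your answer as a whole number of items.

195

Rearranging the Spearman-Brown formula for n,
n = r_target (1 − r_old) / [ r_old (1 − r_target) ]
n = [0.771 × 0.445] / [0.555 × 0.229]
n = 0.343095 / 0.127095 ≈ 2.6995
So the test needs 2.6995 × 72 ≈ 194.36 items; rounding up, 195.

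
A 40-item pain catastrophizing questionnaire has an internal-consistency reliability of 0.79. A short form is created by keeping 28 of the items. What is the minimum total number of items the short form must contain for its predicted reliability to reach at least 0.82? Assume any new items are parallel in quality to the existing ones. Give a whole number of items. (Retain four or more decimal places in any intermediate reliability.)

49

Short-form reliability: n = 28/40 = 0.7000; r_28 = n·r/(1+(n−1)r) ≈ 0.7248
Then solve for n' with r_old = 0.7248, r_target = 0.82: n' = 0.82(1 − 0.7248)/[0.7248(1 − 0.82)] = 1.7297
Total items = 1.7297 × 28 = 48.43, rounded up to 49.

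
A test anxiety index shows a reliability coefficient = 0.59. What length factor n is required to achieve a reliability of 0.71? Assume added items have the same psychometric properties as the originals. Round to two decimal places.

n = [0.71 × 0.41] / [0.59 × 0.29]
n = 0.2911 / 0.1711 ≈ 1.7013

1.70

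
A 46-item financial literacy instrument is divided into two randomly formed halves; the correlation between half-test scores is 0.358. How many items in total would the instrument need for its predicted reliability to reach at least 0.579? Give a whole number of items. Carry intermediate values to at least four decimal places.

57

r_full = 2(0.358)/(1 + 0.358) = 0.5272
n = r_tgt(1 − r_full) / [r_full(1 − r_tgt)] = 0.579 × 0.4728 / (0.5272 × 0.421) ≈ 1.2334
Items = 1.2334 × 46 ≈ 56.74 → 57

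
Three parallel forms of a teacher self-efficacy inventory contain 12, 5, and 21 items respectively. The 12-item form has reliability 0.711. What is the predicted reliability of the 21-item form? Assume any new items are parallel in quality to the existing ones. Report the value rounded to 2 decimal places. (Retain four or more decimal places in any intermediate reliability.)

0.81

Only the ratio of lengths matters: n = 21/12 = 1.7500
r_{21} = n·r / (1 + (n − 1)·r) = 1.2442 / 1.5333 ≈ 0.8115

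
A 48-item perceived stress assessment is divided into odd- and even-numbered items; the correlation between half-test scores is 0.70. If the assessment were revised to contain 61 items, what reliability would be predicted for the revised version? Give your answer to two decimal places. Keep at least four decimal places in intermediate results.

0.86

First correct the split-half correlation to full-test reliability: r_full = 2 × 0.70 / (1 + 0.70) ≈ 0.8235
Length factor from 48 to 61 items: n = 61/48 = 1.2708
r_new = n·r_full / (1 + (n − 1)·r_full) = 1.0465 / 1.2230 ≈ 0.8557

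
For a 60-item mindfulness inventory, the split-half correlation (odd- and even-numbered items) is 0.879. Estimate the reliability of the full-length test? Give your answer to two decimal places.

r_full = 2(0.879) / (1 + 0.879)
r_full = 1.7580 / 1.8790 ≈ 0.9356

0.94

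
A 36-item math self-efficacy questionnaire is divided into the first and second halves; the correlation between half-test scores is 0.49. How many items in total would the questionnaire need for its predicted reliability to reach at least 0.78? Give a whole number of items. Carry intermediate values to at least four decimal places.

Corrected full-test reliability: r_full = 2 × 0.49 / (1 + 0.49) ≈ 0.6577
n = r_tgt(1 − r_full) / [r_full(1 − r_tgt)] = 0.78 × 0.3423 / (0.6577 × 0.22) ≈ 1.8452
Items = 1.8452 × 36 ≈ 66.43 → 67

67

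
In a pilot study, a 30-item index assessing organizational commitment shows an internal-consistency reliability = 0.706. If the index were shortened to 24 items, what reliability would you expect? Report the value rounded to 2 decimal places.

0.66

Length ratio n = 24/30 = 0.8
By Spearman-Brown, r_new = n r / (1 + (n − 1) r).
r_new = (0.8 × 0.706) / (1 + (0.8 − 1) × 0.706)
r_new = 0.5648 / 0.8588 ≈ 0.6577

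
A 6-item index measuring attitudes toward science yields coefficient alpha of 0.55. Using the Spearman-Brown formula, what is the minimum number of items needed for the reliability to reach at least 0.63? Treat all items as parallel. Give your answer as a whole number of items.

Rearranging the Spearman-Brown formula for n,
n = r_target (1 − r_old) / [ r_old (1 − r_target) ]
n = 0.63 × (1 − 0.55) / [ 0.55 × (1 − 0.63) ]
  = 0.2835 / 0.2035 = 1.3931
1.3931 × 6 = 8.36 → 9 items

9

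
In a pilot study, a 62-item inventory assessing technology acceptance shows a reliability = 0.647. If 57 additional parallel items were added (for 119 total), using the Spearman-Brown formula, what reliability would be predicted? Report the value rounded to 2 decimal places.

Length ratio n = 119/62 = 1.9194
r_new = (1.9194 × 0.647) / (1 + (1.9194 − 1) × 0.647)
r_new = 1.2419 / 1.5949 ≈ 0.7787

0.78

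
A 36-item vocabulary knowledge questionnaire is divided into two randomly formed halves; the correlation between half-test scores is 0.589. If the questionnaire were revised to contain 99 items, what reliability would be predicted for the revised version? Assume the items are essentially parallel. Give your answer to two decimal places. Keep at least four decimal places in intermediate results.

Spearman-Brown correction (n = 2): r_full = 2·0.589/(1 + 0.589) = 0.7413
Length factor from 36 to 99 items: n = 99/36 = 2.7500
r_new = n·r_full / (1 + (n − 1)·r_full) = 2.0386 / 2.2973 ≈ 0.8874

0.89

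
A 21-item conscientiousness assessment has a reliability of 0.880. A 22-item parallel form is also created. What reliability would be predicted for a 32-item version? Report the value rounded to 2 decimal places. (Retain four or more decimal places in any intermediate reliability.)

Only the ratio of lengths matters: n = 32/21 = 1.5238
r_{32} = n·r / (1 + (n − 1)·r) = 1.3409 / 1.4609 ≈ 0.9179

0.92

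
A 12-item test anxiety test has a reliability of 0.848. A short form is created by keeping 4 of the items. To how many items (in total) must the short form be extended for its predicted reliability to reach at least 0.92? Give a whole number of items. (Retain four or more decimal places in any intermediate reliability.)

First, r for the 4-item form: n = 4/12 = 0.3333, so r_4 = 0.3333·0.848/(1 + (0.3333 − 1)·0.848) = 0.6503
Then solve for n' with r_old = 0.6503, r_target = 0.92: n' = 0.92(1 − 0.6503)/[0.6503(1 − 0.92)] = 6.1841
Items = 6.1841 × 4 ≈ 24.74 → 25

25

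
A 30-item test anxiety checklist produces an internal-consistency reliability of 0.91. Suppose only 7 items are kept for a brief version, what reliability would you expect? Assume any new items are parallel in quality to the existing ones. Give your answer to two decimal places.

0.70

Length ratio n = 7/30 = 0.2333
r_new = (0.2333 × 0.91) / (1 + (0.2333 − 1) × 0.91)
     = 0.2123 / 0.3023 = 0.7023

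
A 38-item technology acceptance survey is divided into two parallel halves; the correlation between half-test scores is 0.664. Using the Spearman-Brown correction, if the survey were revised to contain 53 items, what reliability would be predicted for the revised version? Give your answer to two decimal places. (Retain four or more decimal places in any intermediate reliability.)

0.85

Full-test reliability from the split-half r: r_full = 2(0.664)/(1 + 0.664) = 0.7981
Then adjust to 53 items: n = 53/38 = 1.3947
r_new = n·r_full / (1 + (n − 1)·r_full) = 1.1131 / 1.3150 ≈ 0.8465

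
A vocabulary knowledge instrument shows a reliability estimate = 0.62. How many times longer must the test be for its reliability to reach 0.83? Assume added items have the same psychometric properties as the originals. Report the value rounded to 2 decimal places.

2.99

n = 0.83 × (1 − 0.62) / [ 0.62 × (1 − 0.83) ]
n = 0.3154 / 0.1054 ≈ 2.9924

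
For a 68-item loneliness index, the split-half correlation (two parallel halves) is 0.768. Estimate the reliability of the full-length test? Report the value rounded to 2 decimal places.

0.87

r_full = 2r_hh / (1 + r_hh) = 2 × 0.768 / (1 + 0.768)
r_full = 1.5360 / 1.7680 ≈ 0.8688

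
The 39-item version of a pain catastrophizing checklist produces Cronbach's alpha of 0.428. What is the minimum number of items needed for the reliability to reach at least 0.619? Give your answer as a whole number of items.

85

Rearranging the Spearman-Brown formula for n,
n = r*(1 − r) / [ r (1 − r*) ]
n = [0.619 × 0.572] / [0.428 × 0.381]
  = 0.354068 / 0.163068 = 2.1713
2.1713 × 39 = 84.68 → 85 items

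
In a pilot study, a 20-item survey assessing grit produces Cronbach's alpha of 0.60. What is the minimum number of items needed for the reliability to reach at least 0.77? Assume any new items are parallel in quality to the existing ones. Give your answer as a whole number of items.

Rearranging the Spearman-Brown formula for n,
n = r_target (1 − r_old) / [ r_old (1 − r_target) ]
n = [0.77 × 0.40] / [0.60 × 0.23]
  = 0.3080 / 0.1380 = 2.2319
Items needed = n × 20 = 2.2319 × 20 ≈ 44.64 → round up to 45

45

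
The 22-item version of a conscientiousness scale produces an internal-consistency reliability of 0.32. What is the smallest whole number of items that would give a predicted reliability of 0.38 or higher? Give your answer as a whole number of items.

n = 0.38 × (1 − 0.32) / [ 0.32 × (1 − 0.38) ]
n = 0.2584 / 0.1984 ≈ 1.3024
Items needed = n × 22 = 1.3024 × 22 ≈ 28.65 → round up to 29

29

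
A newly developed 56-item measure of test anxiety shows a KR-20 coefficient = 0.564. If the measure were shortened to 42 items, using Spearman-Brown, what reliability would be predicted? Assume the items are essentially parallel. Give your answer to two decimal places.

0.49

n = 42/56 = 0.75
Apply the Spearman-Brown prophecy formula, r' = nr / [1 + (n − 1)r]:
r_new = 0.75·0.564 / [1 + (0.75 − 1)·0.564]
r_new = 0.4230 / 0.8590 ≈ 0.4924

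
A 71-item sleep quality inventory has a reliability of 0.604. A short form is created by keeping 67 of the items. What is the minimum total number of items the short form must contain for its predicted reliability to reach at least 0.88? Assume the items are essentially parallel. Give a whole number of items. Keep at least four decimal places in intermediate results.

342

Short-form reliability: n = 67/71 = 0.9437; r_67 = n·r/(1+(n−1)r) ≈ 0.5901
Then solve for n' with r_old = 0.5901, r_target = 0.88: n' = 0.88(1 − 0.5901)/[0.5901(1 − 0.88)] = 5.0939
Items = 5.0939 × 67 ≈ 341.29 → 342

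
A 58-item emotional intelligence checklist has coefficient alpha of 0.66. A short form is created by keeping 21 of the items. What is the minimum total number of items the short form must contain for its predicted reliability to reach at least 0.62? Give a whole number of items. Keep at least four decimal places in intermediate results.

Short-form reliability: n = 21/58 = 0.3621; r_21 = n·r/(1+(n−1)r) ≈ 0.4128
Length factor from the short form to reach 0.62: n' = 0.62(1 − 0.4128) / [0.4128(1 − 0.62)] ≈ 2.3209
Items = 2.3209 × 21 ≈ 48.74 → 49

49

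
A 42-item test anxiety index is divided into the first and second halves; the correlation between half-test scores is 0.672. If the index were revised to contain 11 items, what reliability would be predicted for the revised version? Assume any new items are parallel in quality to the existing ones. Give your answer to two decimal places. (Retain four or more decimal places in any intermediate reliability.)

First correct the split-half correlation to full-test reliability: r_full = 2 × 0.672 / (1 + 0.672) ≈ 0.8038
Then adjust to 11 items: n = 11/42 = 0.2619
r_new = n·r_full / (1 + (n − 1)·r_full) = 0.2105 / 0.4067 ≈ 0.5176

0.52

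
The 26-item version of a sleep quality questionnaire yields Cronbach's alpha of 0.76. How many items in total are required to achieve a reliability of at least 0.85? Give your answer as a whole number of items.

Spearman-Brown solved for the length factor n:
n = r_target (1 − r_old) / [ r_old (1 − r_target) ]
n = 0.85 × (1 − 0.76) / [ 0.76 × (1 − 0.85) ]
  = 0.2040 / 0.1140 = 1.7895
1.7895 × 26 = 46.53 → 47 items

47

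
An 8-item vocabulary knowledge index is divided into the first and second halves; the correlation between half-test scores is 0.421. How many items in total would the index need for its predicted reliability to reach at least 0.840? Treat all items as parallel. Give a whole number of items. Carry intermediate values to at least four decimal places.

Corrected full-test reliability: r_full = 2 × 0.421 / (1 + 0.421) ≈ 0.5925
n = r_tgt(1 − r_full) / [r_full(1 − r_tgt)] = 0.840 × 0.4075 / (0.5925 × 0.160) ≈ 3.6108
Items = 3.6108 × 8 ≈ 28.89 → 29

29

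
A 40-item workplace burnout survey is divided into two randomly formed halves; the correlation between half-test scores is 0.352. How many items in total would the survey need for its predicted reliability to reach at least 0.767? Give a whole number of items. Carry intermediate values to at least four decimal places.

122

r_full = 2(0.352)/(1 + 0.352) = 0.5207
n = r_tgt(1 − r_full) / [r_full(1 − r_tgt)] = 0.767 × 0.4793 / (0.5207 × 0.233) ≈ 3.0301
Required items = 3.0301 × 40 = 121.20, so 122 items.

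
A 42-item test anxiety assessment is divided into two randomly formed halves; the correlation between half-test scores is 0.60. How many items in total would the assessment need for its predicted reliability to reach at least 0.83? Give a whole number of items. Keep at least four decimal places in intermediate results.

69

Corrected full-test reliability: r_full = 2 × 0.60 / (1 + 0.60) ≈ 0.7500
Solve Spearman-Brown for n: n = 0.83(1 − 0.7500) / [0.7500(1 − 0.83)] = 1.6275
Required items = 1.6275 × 42 = 68.36, so 69 items.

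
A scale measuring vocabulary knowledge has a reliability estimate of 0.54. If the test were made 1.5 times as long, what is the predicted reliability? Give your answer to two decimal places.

0.64

By Spearman-Brown, r_new = n r / (1 + (n − 1) r).
r_new = (1.5 × 0.54) / (1 + (1.5 − 1) × 0.54)
r_new = 0.8100 / 1.2700 ≈ 0.6378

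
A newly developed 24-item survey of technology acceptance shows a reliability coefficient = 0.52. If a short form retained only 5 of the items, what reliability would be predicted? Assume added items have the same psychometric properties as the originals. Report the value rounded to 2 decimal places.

0.18

The new length is 5/24 = 0.2083 times the old.
r_new = 0.2083·0.52 / [1 + (0.2083 − 1)·0.52]
     = 0.1083 / 0.5883 = 0.1841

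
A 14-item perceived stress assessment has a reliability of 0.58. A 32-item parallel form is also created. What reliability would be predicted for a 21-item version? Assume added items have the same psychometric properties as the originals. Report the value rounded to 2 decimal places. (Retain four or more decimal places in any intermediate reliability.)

The 32-item form is not needed; work directly from the 14-item form with n = 21/14 = 1.5000.
r_{21} = n·r / (1 + (n − 1)·r) = 0.8700 / 1.2900 ≈ 0.6744

0.67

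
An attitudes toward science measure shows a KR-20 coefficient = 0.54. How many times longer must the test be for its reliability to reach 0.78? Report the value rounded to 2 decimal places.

3.02

Rearranging the Spearman-Brown formula for n,
n = r*(1 − r) / [ r (1 − r*) ]
n = 0.78 × (1 − 0.54) / [ 0.54 × (1 − 0.78) ]
n = 0.3588 / 0.1188 ≈ 3.0202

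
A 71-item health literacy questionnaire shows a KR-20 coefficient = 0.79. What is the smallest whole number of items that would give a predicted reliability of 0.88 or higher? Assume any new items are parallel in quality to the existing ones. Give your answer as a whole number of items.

139

n = 0.88(1 − 0.79) / [0.79(1 − 0.88)]
  = 0.1848 / 0.0948 = 1.9494
1.9494 × 71 = 138.41 → 139 items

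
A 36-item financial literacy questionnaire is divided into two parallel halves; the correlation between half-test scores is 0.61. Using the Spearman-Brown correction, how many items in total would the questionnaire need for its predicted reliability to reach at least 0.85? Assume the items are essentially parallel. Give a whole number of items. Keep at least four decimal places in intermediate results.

r_full = 2(0.61)/(1 + 0.61) = 0.7578
n = r_tgt(1 − r_full) / [r_full(1 − r_tgt)] = 0.85 × 0.2422 / (0.7578 × 0.15) ≈ 1.8111
Required items = 1.8111 × 36 = 65.20, so 66 items.

66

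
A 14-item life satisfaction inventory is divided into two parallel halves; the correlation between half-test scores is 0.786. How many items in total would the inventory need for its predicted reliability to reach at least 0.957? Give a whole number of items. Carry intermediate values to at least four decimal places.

Corrected full-test reliability: r_full = 2 × 0.786 / (1 + 0.786) ≈ 0.8802
n = r_tgt(1 − r_full) / [r_full(1 − r_tgt)] = 0.957 × 0.1198 / (0.8802 × 0.043) ≈ 3.0291
Required items = 3.0291 × 14 = 42.41, so 43 items.

43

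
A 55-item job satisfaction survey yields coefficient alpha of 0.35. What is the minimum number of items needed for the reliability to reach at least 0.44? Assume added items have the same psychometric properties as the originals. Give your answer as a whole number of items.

Spearman-Brown solved for the length factor n:
n = r_target (1 − r_old) / [ r_old (1 − r_target) ]
n = 0.44(1 − 0.35) / [0.35(1 − 0.44)]
n = 0.2860 / 0.1960 ≈ 1.4592
So the test needs 1.4592 × 55 ≈ 80.26 items; rounding up, 81.

81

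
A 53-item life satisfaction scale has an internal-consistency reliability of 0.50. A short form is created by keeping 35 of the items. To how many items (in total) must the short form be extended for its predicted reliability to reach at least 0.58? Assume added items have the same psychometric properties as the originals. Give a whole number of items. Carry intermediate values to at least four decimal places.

74

First, r for the 35-item form: n = 35/53 = 0.6604, so r_35 = 0.6604·0.50/(1 + (0.6604 − 1)·0.50) = 0.3977
Then solve for n' with r_old = 0.3977, r_target = 0.58: n' = 0.58(1 − 0.3977)/[0.3977(1 − 0.58)] = 2.0914
Items = 2.0914 × 35 ≈ 73.20 → 74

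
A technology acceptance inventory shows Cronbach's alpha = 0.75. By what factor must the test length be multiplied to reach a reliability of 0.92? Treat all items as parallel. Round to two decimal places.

3.83

n = [0.92 × 0.25] / [0.75 × 0.08]
  = 0.2300 / 0.0600 = 3.8333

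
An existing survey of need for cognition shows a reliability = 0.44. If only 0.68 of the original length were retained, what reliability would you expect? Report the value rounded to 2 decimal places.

0.35

Spearman-Brown: r_new = n·r / (1 + (n − 1)·r)
r_new = (0.68 × 0.44) / (1 + (0.68 − 1) × 0.44)
     = 0.2992 / 0.8592 = 0.3482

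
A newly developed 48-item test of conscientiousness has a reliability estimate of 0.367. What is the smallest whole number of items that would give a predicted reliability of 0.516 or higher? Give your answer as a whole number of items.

n = 0.516 × (1 − 0.367) / [ 0.367 × (1 − 0.516) ]
n = 0.326628 / 0.177628 ≈ 1.8388
Items needed = n × 48 = 1.8388 × 48 ≈ 88.26 → round up to 89

89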